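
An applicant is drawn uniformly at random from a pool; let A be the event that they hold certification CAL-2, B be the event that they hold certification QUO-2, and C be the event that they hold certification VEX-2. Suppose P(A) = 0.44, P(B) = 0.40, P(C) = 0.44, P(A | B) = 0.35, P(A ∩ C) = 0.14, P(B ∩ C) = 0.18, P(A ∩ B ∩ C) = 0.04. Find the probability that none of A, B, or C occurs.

0.14

P(A ∩ B) = P(B)·P(A|B) = 0.40 × 0.35 = 0.14
By inclusion–exclusion:
P(A ∪ B ∪ C) = 0.44 + 0.40 + 0.44 − 0.14 − 0.14 − 0.18 + 0.04 = 0.86
P(none) = 1 − 0.86 = 0.14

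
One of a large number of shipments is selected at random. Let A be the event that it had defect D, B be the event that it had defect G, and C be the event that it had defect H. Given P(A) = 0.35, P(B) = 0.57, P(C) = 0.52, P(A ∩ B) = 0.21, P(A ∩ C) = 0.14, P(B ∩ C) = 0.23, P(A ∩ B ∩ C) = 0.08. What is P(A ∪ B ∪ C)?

By inclusion-exclusion,
P(A ∪ B ∪ C) = 0.35 + 0.57 + 0.52 − 0.21 − 0.14 − 0.23 + 0.08 = 0.94

0.94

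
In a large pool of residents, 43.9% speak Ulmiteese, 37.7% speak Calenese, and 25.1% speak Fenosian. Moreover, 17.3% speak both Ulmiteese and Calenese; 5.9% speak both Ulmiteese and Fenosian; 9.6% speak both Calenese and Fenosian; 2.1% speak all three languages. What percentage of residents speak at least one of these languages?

76.0%

Inclusion–exclusion gives
P(at least one) = 43.9 + 37.7 + 25.1 − 17.3 − 5.9 − 9.6 + 2.1 = 76.0%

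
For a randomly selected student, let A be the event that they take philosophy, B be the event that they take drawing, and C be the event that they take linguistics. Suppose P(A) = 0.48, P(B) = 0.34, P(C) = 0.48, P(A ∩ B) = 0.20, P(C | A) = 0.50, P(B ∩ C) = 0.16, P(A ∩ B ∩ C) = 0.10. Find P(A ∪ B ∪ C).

P(A ∩ C) = P(A)·P(C|A) = 0.48 × 0.50 = 0.24
P(A ∪ B ∪ C) = 0.48 + 0.34 + 0.48 − 0.20 − 0.24 − 0.16 + 0.10 = 0.80

0.80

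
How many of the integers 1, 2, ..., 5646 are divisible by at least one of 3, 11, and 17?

2426

By inclusion–exclusion:
floor(5646/3) + floor(5646/11) + floor(5646/17) − floor(5646/33) − floor(5646/51) − floor(5646/187) + floor(5646/561) = 1882 + 513 + 332 − 171 − 110 − 30 + 10 = 2426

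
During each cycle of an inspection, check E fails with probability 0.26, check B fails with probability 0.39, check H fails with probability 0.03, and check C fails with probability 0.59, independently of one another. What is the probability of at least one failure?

0.82047822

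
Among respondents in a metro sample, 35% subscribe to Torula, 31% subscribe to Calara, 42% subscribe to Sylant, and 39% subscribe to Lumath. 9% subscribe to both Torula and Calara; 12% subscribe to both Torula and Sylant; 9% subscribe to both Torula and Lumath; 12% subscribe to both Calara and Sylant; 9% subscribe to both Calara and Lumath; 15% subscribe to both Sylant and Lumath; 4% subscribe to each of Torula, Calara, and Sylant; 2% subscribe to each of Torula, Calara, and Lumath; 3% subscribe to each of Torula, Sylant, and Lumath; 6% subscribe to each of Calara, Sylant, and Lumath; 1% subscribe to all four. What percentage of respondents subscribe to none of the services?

P(≥1) = 35 + 31 + 42 + 39 − 9 − 12 − 9 − 12 − 9 − 15 + 4 + 2 + 3 + 6 − 1 = 95%
P(none) = 100% − 95% = 5%

5%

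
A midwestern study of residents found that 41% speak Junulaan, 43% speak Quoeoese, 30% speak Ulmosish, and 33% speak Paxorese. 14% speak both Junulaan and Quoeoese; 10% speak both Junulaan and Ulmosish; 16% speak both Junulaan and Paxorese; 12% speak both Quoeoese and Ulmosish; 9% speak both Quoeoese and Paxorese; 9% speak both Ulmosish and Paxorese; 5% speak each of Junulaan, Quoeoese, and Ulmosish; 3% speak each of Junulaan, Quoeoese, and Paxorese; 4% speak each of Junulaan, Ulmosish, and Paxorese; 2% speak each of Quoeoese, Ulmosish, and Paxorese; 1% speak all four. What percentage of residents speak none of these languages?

10%

By inclusion–exclusion:
P(≥1) = 41 + 43 + 30 + 33 − 14 − 10 − 16 − 12 − 9 − 9 + 5 + 3 + 4 + 2 − 1 = 90%
P(none) = 100% − 90% = 10%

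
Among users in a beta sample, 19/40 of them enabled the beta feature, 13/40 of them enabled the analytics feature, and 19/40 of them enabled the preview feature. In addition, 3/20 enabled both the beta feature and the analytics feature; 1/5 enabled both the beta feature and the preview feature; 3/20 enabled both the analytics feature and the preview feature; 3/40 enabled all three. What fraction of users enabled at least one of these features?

17/20

Using inclusion–exclusion:
P(union) = 19/40 + 13/40 + 19/40 − 3/20 − 1/5 − 3/20 + 3/40 = 17/20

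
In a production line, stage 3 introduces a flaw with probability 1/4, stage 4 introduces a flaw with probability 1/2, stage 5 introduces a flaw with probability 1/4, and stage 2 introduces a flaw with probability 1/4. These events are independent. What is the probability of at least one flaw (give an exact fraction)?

P(none) = (1 − 1/4) × (1 − 1/2) × (1 − 1/4) × (1 − 1/4) = 3/4 × 1/2 × 3/4 × 3/4 = 27/128
P(at least one) = 1 − 27/128 = 101/128

101/128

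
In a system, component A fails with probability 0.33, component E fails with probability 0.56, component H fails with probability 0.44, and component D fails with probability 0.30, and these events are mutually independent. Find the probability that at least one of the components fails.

0.8844384

P(none) = (1 − 0.33) × (1 − 0.56) × (1 − 0.44) × (1 − 0.30) = 0.67 × 0.44 × 0.56 × 0.70 = 0.1155616
P(at least one) = 1 − 0.1155616 = 0.8844384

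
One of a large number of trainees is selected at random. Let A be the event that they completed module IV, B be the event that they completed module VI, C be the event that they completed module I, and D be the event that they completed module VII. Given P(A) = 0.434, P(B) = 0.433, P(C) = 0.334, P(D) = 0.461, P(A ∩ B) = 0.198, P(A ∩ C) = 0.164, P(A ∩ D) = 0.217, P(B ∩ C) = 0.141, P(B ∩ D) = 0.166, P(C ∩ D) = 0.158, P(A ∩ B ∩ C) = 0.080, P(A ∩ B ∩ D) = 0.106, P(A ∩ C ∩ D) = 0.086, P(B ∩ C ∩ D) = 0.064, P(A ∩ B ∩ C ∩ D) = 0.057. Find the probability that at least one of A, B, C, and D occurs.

Apply inclusion-exclusion:
P(A ∪ B ∪ C ∪ D) = 0.434 + 0.433 + 0.334 + 0.461 − 0.198 − 0.164 − 0.217 − 0.141 − 0.166 − 0.158 + 0.080 + 0.106 + 0.086 + 0.064 − 0.057 = 0.897

0.897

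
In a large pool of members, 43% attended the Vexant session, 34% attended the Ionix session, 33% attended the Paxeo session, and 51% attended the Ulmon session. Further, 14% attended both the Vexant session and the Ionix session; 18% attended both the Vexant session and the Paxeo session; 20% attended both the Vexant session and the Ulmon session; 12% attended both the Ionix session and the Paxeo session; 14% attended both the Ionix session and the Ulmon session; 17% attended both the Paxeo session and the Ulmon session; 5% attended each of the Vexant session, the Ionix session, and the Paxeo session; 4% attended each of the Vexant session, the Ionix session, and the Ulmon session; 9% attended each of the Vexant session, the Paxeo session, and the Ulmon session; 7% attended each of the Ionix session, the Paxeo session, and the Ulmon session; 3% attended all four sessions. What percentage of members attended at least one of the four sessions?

88%

By inclusion-exclusion,
P(at least one) = 43 + 34 + 33 + 51 − 14 − 18 − 20 − 12 − 14 − 17 + 5 + 4 + 9 + 7 − 3 = 88%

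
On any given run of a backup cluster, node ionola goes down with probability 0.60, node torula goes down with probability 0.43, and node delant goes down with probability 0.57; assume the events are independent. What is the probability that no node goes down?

P(none) = (1 − 0.60) × (1 − 0.43) × (1 − 0.57) = 0.40 × 0.57 × 0.43 = 0.09804

0.09804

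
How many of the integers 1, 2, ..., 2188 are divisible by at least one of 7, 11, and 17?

floor(2188/7) + floor(2188/11) + floor(2188/17) − floor(2188/77) − floor(2188/119) − floor(2188/187) + floor(2188/1309) = 312 + 198 + 128 − 28 − 18 − 11 + 1 = 582

582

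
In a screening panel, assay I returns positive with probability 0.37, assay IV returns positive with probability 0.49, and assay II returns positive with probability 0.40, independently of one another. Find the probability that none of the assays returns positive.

P(none) = (1 − 0.37) × (1 − 0.49) × (1 − 0.40) = 0.63 × 0.51 × 0.60 = 0.19278

0.19278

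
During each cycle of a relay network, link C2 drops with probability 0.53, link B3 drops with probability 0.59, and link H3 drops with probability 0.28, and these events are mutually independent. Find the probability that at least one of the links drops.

P(none) = (1 − 0.53) × (1 − 0.59) × (1 − 0.28) = 0.47 × 0.41 × 0.72 = 0.138744
P(at least one) = 1 − 0.138744 = 0.861256

0.861256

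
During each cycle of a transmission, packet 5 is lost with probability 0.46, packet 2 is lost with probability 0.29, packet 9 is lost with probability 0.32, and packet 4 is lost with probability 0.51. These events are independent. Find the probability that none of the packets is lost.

0.12774888

P(none) = (1 − 0.46) × (1 − 0.29) × (1 − 0.32) × (1 − 0.51) = 0.54 × 0.71 × 0.68 × 0.49 = 0.12774888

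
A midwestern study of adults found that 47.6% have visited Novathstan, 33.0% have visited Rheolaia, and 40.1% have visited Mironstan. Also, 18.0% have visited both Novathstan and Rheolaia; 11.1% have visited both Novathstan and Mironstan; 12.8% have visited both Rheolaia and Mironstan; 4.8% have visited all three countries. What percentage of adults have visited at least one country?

Inclusion–exclusion gives
P(≥1) = 47.6 + 33.0 + 40.1 − 18.0 − 11.1 − 12.8 + 4.8 = 83.6%

83.6%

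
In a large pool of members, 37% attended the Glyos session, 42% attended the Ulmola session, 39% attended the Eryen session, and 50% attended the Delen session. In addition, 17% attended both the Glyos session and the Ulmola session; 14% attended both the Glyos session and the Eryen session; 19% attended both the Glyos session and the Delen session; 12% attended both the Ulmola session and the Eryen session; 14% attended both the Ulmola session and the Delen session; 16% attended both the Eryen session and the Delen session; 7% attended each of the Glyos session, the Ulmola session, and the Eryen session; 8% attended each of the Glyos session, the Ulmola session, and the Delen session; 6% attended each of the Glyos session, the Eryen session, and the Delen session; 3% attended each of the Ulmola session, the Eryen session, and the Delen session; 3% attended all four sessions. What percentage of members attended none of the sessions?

Inclusion–exclusion gives
P(at least one) = 37 + 42 + 39 + 50 − 17 − 14 − 19 − 12 − 14 − 16 + 7 + 8 + 6 + 3 − 3 = 97%
P(none) = 100% − 97% = 3%

3%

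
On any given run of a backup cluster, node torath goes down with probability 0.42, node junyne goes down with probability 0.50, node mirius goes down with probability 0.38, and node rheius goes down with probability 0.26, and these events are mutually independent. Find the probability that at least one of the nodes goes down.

Since the events are independent, P(none) is the product of the individual non-occurrence probabilities.
P(none) = (1 − 0.42) × (1 − 0.50) × (1 − 0.38) × (1 − 0.26) = 0.58 × 0.50 × 0.62 × 0.74 = 0.133052
P(at least one) = 1 − 0.133052 = 0.866948

0.866948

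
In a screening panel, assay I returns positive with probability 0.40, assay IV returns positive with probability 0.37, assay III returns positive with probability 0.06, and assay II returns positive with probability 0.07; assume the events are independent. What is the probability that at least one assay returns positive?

0.6695524

Since the events are independent, P(none) is the product of the individual non-occurrence probabilities.
P(none) = (1 − 0.40) × (1 − 0.37) × (1 − 0.06) × (1 − 0.07) = 0.60 × 0.63 × 0.94 × 0.93 = 0.3304476
P(at least one) = 1 − 0.3304476 = 0.6695524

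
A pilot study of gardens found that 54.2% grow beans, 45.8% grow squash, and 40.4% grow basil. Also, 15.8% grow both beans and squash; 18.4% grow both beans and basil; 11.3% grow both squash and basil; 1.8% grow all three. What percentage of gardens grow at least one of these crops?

P(≥1) = 54.2 + 45.8 + 40.4 − 15.8 − 18.4 − 11.3 + 1.8 = 96.7%

96.7%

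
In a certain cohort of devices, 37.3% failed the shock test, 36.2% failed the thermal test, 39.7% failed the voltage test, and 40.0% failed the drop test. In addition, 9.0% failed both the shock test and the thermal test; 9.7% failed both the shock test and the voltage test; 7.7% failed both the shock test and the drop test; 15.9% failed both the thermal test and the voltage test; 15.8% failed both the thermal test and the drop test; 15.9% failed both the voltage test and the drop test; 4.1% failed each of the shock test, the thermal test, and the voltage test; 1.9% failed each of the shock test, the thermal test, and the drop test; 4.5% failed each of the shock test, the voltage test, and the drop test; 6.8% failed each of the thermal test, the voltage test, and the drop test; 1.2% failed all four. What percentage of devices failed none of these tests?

4.7%

Using inclusion–exclusion:
P(≥1) = 37.3 + 36.2 + 39.7 + 40.0 − 9.0 − 9.7 − 7.7 − 15.9 − 15.8 − 15.9 + 4.1 + 1.9 + 4.5 + 6.8 − 1.2 = 95.3%
P(none) = 100% − 95.3% = 4.7%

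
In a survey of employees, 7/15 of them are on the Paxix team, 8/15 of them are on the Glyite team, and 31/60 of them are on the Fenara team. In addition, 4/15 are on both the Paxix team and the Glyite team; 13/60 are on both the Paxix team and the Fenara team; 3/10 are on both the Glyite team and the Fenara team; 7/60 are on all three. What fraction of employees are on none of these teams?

P(≥1) = 7/15 + 8/15 + 31/60 − 4/15 − 13/60 − 3/10 + 7/60 = 17/20
P(none) = 1 − 17/20 = 3/20

3/20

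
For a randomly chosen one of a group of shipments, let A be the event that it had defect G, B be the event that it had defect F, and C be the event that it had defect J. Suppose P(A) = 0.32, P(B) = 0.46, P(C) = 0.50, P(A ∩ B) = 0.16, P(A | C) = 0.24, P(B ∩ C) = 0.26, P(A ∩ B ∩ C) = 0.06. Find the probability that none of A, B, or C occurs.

0.20

P(A ∩ C) = P(C)·P(A|C) = 0.50 × 0.24 = 0.12
P(A ∪ B ∪ C) = 0.32 + 0.46 + 0.50 − 0.16 − 0.12 − 0.26 + 0.06 = 0.80
P(none) = 1 − 0.80 = 0.20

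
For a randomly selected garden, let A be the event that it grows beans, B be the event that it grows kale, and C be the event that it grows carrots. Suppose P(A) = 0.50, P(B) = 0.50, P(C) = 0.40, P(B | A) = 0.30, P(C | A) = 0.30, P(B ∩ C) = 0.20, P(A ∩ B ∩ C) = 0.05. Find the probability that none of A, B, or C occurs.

0.05

P(A ∩ B) = P(A)·P(B|A) = 0.50 × 0.30 = 0.15
P(A ∩ C) = P(A)·P(C|A) = 0.50 × 0.30 = 0.15
P(A ∪ B ∪ C) = 0.50 + 0.50 + 0.40 − 0.15 − 0.15 − 0.20 + 0.05 = 0.95
P(none) = 1 − 0.95 = 0.05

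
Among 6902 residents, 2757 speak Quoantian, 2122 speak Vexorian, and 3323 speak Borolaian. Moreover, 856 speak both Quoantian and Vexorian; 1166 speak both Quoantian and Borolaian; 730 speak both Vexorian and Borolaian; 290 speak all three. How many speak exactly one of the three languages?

3568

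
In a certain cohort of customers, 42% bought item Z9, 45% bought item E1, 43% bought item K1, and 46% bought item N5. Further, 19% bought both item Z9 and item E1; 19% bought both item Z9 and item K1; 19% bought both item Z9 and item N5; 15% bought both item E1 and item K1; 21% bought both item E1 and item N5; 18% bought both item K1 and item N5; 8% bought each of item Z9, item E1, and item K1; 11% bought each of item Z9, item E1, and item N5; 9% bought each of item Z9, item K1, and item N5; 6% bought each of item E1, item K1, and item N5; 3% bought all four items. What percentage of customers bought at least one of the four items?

Inclusion–exclusion gives
P(≥1) = 42 + 45 + 43 + 46 − 19 − 19 − 19 − 15 − 21 − 18 + 8 + 11 + 9 + 6 − 3 = 96%

96%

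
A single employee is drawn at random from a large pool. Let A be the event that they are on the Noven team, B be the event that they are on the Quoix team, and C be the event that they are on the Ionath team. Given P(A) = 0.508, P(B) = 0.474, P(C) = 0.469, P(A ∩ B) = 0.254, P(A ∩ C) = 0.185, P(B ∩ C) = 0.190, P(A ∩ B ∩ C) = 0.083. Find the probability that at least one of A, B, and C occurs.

Using inclusion–exclusion:
P(A ∪ B ∪ C) = 0.508 + 0.474 + 0.469 − 0.254 − 0.185 − 0.190 + 0.083 = 0.905

0.905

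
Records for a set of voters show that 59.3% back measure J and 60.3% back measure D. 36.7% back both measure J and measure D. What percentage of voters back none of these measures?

17.1%

P(union) = 59.3 + 60.3 − 36.7 = 82.9%
P(none) = 100% − 82.9% = 17.1%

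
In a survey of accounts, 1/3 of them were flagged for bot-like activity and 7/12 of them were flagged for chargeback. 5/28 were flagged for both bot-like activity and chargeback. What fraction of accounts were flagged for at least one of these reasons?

31/42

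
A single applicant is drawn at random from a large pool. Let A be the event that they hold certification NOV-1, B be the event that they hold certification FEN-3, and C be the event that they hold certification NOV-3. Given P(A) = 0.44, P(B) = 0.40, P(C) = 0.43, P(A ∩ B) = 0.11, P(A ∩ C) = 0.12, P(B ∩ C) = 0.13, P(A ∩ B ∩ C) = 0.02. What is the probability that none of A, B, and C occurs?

Using inclusion–exclusion:
P(A ∪ B ∪ C) = 0.44 + 0.40 + 0.43 − 0.11 − 0.12 − 0.13 + 0.02 = 0.93
P(none) = 1 − 0.93 = 0.07

0.07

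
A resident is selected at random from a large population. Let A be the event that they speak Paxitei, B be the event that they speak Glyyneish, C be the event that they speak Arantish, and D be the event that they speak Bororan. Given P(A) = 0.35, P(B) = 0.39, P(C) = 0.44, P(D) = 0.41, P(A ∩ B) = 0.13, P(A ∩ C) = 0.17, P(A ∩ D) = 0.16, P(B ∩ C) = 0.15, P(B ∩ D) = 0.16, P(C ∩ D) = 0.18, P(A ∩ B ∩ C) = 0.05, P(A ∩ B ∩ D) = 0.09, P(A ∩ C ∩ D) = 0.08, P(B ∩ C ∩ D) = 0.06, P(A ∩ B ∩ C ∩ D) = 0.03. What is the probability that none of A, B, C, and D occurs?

0.11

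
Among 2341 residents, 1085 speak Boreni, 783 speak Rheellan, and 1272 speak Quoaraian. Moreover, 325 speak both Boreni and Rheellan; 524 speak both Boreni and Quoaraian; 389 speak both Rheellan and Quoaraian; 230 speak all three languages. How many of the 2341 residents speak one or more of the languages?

2132

By inclusion–exclusion:
|union| = 1085 + 783 + 1272 − 325 − 524 − 389 + 230 = 2132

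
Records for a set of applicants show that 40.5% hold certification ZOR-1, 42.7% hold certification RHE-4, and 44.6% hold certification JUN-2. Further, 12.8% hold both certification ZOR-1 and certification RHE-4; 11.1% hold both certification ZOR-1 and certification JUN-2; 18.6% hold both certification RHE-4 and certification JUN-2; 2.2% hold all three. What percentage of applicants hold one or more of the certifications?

87.5%

By inclusion-exclusion,
P(≥1) = 40.5 + 42.7 + 44.6 − 12.8 − 11.1 − 18.6 + 2.2 = 87.5%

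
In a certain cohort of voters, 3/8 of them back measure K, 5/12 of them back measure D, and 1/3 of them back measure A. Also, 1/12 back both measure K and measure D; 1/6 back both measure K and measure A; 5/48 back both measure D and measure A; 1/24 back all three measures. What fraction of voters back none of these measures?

3/16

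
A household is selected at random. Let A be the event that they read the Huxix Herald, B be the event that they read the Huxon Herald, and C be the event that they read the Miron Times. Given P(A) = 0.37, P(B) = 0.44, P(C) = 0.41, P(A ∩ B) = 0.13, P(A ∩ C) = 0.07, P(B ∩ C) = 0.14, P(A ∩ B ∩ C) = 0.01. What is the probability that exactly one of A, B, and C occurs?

0.57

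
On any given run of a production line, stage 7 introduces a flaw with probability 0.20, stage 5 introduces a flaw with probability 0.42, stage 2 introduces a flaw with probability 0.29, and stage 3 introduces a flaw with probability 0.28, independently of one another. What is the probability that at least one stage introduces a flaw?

0.7628032

P(none) = (1 − 0.20) × (1 − 0.42) × (1 − 0.29) × (1 − 0.28) = 0.80 × 0.58 × 0.71 × 0.72 = 0.2371968
P(at least one) = 1 − 0.2371968 = 0.7628032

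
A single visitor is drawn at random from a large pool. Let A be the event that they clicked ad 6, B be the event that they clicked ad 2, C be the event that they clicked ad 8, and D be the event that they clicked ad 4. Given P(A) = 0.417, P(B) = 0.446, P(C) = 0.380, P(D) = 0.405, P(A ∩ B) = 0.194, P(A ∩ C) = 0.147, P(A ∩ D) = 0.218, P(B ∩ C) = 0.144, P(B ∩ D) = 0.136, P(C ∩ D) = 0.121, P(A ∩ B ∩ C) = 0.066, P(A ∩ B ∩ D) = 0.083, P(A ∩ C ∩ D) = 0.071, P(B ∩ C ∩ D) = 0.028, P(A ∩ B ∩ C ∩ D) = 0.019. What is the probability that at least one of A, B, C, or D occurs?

Apply inclusion-exclusion:
P(A ∪ B ∪ C ∪ D) = 0.417 + 0.446 + 0.380 + 0.405 − 0.194 − 0.147 − 0.218 − 0.144 − 0.136 − 0.121 + 0.066 + 0.083 + 0.071 + 0.028 − 0.019 = 0.917

0.917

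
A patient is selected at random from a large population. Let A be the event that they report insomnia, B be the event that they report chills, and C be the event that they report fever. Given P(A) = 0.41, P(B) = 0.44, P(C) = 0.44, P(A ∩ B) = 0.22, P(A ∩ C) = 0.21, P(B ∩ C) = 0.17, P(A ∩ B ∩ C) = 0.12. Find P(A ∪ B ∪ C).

0.81

Inclusion–exclusion gives
P(A ∪ B ∪ C) = 0.41 + 0.44 + 0.44 − 0.22 − 0.21 − 0.17 + 0.12 = 0.81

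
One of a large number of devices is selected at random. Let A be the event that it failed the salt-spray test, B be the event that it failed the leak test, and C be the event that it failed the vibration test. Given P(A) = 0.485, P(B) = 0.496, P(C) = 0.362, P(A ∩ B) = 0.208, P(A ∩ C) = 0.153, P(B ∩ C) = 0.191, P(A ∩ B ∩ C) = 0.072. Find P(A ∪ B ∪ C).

0.863

Using inclusion–exclusion:
P(A ∪ B ∪ C) = 0.485 + 0.496 + 0.362 − 0.208 − 0.153 − 0.191 + 0.072 = 0.863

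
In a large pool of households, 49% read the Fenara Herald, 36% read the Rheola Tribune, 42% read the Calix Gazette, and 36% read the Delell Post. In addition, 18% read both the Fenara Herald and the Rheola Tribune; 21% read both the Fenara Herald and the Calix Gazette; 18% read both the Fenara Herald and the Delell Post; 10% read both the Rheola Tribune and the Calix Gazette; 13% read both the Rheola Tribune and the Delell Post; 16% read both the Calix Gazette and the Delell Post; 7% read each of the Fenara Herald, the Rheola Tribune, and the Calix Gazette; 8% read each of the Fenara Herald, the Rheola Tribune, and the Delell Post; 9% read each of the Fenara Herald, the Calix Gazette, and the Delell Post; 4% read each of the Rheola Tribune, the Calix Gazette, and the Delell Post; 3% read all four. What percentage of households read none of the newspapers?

8%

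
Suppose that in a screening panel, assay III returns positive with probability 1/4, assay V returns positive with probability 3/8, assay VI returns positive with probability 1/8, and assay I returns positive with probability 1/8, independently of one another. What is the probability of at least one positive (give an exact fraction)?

P(none) = (1 − 1/4) × (1 − 3/8) × (1 − 1/8) × (1 − 1/8) = 3/4 × 5/8 × 7/8 × 7/8 = 735/2048
P(at least one) = 1 − 735/2048 = 1313/2048

1313/2048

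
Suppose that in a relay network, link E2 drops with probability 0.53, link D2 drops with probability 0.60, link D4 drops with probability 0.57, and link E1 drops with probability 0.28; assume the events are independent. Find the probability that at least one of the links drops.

0.9417952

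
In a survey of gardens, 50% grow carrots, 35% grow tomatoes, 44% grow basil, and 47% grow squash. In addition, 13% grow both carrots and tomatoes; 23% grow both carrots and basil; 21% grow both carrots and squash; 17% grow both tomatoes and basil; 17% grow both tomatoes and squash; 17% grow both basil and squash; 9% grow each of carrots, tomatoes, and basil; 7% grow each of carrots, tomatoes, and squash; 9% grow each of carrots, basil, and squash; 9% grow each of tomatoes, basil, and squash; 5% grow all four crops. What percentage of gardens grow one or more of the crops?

97%

P(at least one) = 50 + 35 + 44 + 47 − 13 − 23 − 21 − 17 − 17 − 17 + 9 + 7 + 9 + 9 − 5 = 97%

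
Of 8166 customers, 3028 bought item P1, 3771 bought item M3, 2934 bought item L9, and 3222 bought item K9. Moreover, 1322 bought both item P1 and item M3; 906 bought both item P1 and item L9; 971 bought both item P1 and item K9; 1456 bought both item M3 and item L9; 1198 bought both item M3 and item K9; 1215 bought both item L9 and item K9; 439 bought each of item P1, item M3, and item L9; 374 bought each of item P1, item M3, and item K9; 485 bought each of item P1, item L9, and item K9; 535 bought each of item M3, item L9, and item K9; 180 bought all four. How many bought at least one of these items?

By inclusion–exclusion:
|union| = 3028 + 3771 + 2934 + 3222 − 1322 − 906 − 971 − 1456 − 1198 − 1215 + 439 + 374 + 485 + 535 − 180 = 7540

7540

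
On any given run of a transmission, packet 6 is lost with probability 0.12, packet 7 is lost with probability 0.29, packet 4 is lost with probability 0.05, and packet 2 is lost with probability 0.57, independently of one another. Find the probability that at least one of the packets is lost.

Independence gives P(none) = ∏(1 − pᵢ).
P(none) = (1 − 0.12) × (1 − 0.29) × (1 − 0.05) × (1 − 0.57) = 0.88 × 0.71 × 0.95 × 0.43 = 0.2552308
P(at least one) = 1 − 0.2552308 = 0.7447692

0.7447692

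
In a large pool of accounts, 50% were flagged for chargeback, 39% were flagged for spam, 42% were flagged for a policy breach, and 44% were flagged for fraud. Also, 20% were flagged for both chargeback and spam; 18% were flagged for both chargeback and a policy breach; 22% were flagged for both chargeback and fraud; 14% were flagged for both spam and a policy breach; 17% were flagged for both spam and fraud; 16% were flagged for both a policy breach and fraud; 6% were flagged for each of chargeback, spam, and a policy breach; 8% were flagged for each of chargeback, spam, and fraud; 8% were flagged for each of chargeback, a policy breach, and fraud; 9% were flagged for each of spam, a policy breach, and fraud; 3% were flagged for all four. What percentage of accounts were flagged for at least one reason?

96%

Apply inclusion-exclusion:
P(≥1) = 50 + 39 + 42 + 44 − 20 − 18 − 22 − 14 − 17 − 16 + 6 + 8 + 8 + 9 − 3 = 96%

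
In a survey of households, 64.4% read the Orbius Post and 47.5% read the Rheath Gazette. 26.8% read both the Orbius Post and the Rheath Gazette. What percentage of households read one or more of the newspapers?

85.1%

Inclusion–exclusion gives
P(union) = 64.4 + 47.5 − 26.8 = 85.1%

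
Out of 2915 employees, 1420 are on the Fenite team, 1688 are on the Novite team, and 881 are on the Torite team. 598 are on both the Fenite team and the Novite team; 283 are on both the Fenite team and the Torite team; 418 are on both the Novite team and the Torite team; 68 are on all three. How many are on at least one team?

2758

Apply inclusion-exclusion:
|at least one| = 1420 + 1688 + 881 − 598 − 283 − 418 + 68 = 2758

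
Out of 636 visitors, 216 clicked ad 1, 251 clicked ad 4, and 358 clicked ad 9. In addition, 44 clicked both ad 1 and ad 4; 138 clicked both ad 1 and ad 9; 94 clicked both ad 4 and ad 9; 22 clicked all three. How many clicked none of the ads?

Apply inclusion-exclusion:
|union| = 216 + 251 + 358 − 44 − 138 − 94 + 22 = 571
None: 636 − 571 = 65

65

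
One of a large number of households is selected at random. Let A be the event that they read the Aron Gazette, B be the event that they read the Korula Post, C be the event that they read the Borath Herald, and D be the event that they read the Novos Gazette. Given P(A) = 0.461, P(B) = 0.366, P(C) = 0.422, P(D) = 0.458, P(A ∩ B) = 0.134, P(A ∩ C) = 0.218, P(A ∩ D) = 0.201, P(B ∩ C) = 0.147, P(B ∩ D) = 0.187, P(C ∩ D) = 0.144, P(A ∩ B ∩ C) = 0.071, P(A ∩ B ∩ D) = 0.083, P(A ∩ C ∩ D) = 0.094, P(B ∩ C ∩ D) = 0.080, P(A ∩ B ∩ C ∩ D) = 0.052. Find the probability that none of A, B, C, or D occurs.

0.048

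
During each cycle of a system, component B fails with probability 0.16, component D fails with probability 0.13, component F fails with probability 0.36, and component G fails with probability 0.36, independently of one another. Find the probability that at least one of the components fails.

0.70066432

P(none) = (1 − 0.16) × (1 − 0.13) × (1 − 0.36) × (1 − 0.36) = 0.84 × 0.87 × 0.64 × 0.64 = 0.29933568
P(at least one) = 1 − 0.29933568 = 0.70066432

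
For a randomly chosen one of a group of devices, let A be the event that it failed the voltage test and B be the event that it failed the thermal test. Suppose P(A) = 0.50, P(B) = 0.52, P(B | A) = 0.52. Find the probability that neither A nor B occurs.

0.24

P(A ∩ B) = P(A)·P(B|A) = 0.50 × 0.52 = 0.26
By inclusion-exclusion,
P(A ∪ B) = 0.50 + 0.52 − 0.26 = 0.76
P(none) = 1 − 0.76 = 0.24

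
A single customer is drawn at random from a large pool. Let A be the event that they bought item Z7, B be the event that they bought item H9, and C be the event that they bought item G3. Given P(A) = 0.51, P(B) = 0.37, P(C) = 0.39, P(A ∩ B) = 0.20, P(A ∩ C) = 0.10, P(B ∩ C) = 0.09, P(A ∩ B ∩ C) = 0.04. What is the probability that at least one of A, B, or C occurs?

Using inclusion–exclusion:
P(A ∪ B ∪ C) = 0.51 + 0.37 + 0.39 − 0.20 − 0.10 − 0.09 + 0.04 = 0.92

0.92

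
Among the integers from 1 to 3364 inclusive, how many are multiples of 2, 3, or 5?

2467

By inclusion-exclusion,
1682 + 1121 + 672 − 560 − 336 − 224 + 112 = 2467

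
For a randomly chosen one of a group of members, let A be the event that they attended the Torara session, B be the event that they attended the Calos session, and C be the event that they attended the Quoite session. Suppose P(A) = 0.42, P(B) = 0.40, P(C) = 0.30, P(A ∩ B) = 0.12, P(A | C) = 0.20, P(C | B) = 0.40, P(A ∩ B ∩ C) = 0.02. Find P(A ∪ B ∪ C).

P(A ∩ C) = P(C)·P(A|C) = 0.30 × 0.20 = 0.06
P(B ∩ C) = P(B)·P(C|B) = 0.40 × 0.40 = 0.16
Inclusion–exclusion gives
P(A ∪ B ∪ C) = 0.42 + 0.40 + 0.30 − 0.12 − 0.06 − 0.16 + 0.02 = 0.80

0.80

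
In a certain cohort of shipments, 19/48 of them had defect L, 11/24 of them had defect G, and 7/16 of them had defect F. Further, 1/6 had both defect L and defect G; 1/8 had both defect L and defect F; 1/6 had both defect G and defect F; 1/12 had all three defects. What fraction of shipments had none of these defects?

1/12

By inclusion–exclusion:
P(union) = 19/48 + 11/24 + 7/16 − 1/6 − 1/8 − 1/6 + 1/12 = 11/12
P(none) = 1 − 11/12 = 1/12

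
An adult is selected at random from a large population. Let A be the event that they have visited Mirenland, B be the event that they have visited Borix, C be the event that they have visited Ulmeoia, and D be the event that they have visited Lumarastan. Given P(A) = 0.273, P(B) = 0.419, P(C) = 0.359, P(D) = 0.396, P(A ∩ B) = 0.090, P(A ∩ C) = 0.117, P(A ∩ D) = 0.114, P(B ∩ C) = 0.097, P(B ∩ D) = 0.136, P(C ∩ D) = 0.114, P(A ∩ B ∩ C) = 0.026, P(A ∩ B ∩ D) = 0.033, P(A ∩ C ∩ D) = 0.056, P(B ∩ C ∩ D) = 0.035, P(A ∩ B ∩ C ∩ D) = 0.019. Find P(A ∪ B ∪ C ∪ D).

Inclusion–exclusion gives
P(A ∪ B ∪ C ∪ D) = 0.273 + 0.419 + 0.359 + 0.396 − 0.090 − 0.117 − 0.114 − 0.097 − 0.136 − 0.114 + 0.026 + 0.033 + 0.056 + 0.035 − 0.019 = 0.910

0.910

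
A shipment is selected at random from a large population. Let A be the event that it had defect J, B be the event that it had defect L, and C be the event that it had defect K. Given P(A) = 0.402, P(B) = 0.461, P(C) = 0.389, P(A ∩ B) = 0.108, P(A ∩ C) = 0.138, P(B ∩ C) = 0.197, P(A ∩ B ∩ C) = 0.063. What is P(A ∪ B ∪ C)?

0.872

By inclusion–exclusion:
P(A ∪ B ∪ C) = 0.402 + 0.461 + 0.389 − 0.108 − 0.138 − 0.197 + 0.063 = 0.872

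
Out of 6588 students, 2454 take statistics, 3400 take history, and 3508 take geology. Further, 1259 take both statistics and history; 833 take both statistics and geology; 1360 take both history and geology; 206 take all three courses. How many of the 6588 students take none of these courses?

472

|at least one| = 2454 + 3400 + 3508 − 1259 − 833 − 1360 + 206 = 6116
None: 6588 − 6116 = 472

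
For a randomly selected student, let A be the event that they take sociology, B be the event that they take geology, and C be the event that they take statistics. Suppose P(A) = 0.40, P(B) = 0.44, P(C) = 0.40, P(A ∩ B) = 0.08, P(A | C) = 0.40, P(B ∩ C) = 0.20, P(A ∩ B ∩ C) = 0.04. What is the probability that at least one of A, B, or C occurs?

0.84

P(A ∩ C) = P(C)·P(A|C) = 0.40 × 0.40 = 0.16
By inclusion-exclusion,
P(A ∪ B ∪ C) = 0.40 + 0.44 + 0.40 − 0.08 − 0.16 − 0.20 + 0.04 = 0.84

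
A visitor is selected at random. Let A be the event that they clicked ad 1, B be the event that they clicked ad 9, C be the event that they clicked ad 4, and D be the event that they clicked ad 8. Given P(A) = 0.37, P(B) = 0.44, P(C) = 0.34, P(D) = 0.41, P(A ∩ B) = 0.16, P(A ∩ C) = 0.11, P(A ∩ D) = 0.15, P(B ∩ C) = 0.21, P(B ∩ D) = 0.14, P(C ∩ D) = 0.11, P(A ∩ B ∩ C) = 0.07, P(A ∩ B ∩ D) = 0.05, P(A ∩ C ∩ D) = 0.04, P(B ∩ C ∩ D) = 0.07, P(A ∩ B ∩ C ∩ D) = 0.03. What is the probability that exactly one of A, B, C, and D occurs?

0.37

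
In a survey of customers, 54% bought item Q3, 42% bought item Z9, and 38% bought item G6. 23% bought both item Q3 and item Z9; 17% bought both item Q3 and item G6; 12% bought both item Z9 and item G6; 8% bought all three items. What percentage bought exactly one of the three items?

54%

P(exactly one) = 54 + 42 + 38 − 2·23 − 2·17 − 2·12 + 3·8 = 54%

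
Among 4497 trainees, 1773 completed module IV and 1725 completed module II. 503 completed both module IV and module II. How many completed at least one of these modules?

2995

|at least one| = 1773 + 1725 − 503 = 2995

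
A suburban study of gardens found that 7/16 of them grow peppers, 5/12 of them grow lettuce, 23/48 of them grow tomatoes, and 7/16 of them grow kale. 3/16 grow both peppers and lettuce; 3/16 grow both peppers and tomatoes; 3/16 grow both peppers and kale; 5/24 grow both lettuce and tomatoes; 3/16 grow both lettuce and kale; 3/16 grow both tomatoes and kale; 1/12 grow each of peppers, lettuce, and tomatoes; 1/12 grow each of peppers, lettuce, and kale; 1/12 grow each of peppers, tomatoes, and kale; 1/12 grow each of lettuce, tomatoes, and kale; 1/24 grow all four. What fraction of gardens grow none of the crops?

1/12

P(≥1) = 7/16 + 5/12 + 23/48 + 7/16 − 3/16 − 3/16 − 3/16 − 5/24 − 3/16 − 3/16 + 1/12 + 1/12 + 1/12 + 1/12 − 1/24 = 11/12
P(none) = 1 − 11/12 = 1/12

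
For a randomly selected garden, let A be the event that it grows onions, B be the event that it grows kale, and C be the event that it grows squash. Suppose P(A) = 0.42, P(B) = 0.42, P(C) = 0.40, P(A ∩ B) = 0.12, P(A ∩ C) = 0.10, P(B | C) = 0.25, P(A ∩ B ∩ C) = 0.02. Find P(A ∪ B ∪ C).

0.94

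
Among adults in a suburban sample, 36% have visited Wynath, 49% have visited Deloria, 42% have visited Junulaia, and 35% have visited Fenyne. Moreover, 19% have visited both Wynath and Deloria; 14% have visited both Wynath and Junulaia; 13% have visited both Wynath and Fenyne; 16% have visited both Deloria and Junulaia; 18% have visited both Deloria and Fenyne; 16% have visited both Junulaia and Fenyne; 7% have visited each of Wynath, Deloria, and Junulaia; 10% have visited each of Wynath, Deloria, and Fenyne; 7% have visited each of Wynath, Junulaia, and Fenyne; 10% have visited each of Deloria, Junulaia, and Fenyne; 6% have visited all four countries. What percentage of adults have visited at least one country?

By inclusion-exclusion,
P(at least one) = 36 + 49 + 42 + 35 − 19 − 14 − 13 − 16 − 18 − 16 + 7 + 10 + 7 + 10 − 6 = 94%

94%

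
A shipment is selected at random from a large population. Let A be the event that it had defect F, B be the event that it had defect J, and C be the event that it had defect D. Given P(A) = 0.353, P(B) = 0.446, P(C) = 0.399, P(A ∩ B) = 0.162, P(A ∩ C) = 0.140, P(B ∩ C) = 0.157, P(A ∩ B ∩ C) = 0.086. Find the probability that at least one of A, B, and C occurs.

0.825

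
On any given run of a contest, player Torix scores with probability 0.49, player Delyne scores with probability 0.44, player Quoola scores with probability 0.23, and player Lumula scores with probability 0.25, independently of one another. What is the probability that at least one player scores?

0.835066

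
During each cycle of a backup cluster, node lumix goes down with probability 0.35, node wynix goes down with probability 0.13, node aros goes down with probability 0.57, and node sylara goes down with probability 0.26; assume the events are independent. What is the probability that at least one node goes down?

Since the events are independent, P(none) is the product of the individual non-occurrence probabilities.
P(none) = (1 − 0.35) × (1 − 0.13) × (1 − 0.57) × (1 − 0.26) = 0.65 × 0.87 × 0.43 × 0.74 = 0.1799421
P(at least one) = 1 − 0.1799421 = 0.8200579

0.8200579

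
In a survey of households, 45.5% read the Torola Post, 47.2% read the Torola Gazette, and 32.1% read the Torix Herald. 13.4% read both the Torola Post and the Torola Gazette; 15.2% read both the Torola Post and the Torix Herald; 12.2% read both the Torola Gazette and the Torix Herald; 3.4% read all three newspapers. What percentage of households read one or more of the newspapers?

87.4%

By inclusion-exclusion,
P(union) = 45.5 + 47.2 + 32.1 − 13.4 − 15.2 − 12.2 + 3.4 = 87.4%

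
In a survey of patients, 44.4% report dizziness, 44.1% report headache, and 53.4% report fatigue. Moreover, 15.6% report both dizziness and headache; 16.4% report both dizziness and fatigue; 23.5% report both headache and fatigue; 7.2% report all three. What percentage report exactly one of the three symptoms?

52.5%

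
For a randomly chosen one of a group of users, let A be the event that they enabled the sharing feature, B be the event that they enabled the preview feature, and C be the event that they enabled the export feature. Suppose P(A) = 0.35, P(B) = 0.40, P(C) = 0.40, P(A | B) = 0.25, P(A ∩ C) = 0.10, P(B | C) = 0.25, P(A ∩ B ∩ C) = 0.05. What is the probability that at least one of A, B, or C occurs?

0.90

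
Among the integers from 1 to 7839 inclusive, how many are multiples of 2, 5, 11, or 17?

5156

3919 + 1567 + 712 + 461 − 783 − 356 − 230 − 142 − 92 − 41 + 71 + 46 + 20 + 8 − 4 = 5156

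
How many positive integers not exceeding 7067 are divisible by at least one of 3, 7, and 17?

3265

By inclusion-exclusion,
2355 + 1009 + 415 − 336 − 138 − 59 + 19 = 3265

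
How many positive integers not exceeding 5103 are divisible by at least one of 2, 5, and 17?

3181

floor(5103/2) + floor(5103/5) + floor(5103/17) − floor(5103/10) − floor(5103/34) − floor(5103/85) + floor(5103/170) = 2551 + 1020 + 300 − 510 − 150 − 60 + 30 = 3181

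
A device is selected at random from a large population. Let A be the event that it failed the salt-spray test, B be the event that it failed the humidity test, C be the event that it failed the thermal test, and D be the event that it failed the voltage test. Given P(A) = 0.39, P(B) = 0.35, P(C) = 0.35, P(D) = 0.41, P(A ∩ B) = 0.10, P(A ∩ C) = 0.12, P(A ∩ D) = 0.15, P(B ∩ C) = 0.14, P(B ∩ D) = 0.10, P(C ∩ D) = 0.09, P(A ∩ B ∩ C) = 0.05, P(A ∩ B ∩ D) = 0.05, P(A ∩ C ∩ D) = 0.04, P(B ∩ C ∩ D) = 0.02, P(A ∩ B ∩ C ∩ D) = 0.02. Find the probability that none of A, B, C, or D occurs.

Apply inclusion-exclusion:
P(A ∪ B ∪ C ∪ D) = 0.39 + 0.35 + 0.35 + 0.41 − 0.10 − 0.12 − 0.15 − 0.14 − 0.10 − 0.09 + 0.05 + 0.05 + 0.04 + 0.02 − 0.02 = 0.94
P(none) = 1 − 0.94 = 0.06

0.06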